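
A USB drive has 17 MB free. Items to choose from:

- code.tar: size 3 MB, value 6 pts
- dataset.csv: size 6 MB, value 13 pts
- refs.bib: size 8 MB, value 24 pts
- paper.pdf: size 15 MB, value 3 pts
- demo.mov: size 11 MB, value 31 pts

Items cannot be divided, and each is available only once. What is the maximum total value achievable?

44 pts

Check high-value combinations within 17 MB:
- dataset.csv+demo.mov: size 6+11=17, value 13+31=44
- code.tar+dataset.csv+refs.bib: size 3+6+8=17, value 6+13+24=43
- dataset.csv+refs.bib: size 6+8=14, value 13+24=37
- code.tar+demo.mov: size 3+11=14, value 6+31=37
- demo.mov: size 11, value 31
Best: 44 pts.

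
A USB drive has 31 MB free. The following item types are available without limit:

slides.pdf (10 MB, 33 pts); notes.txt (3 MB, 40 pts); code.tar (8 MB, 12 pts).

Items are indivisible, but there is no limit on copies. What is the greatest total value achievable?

400 pts

Best value-per-unit is notes.txt at 40/3, and filling with it alone uses size 10×3=30. No mix of the others beats 10×40 = 400.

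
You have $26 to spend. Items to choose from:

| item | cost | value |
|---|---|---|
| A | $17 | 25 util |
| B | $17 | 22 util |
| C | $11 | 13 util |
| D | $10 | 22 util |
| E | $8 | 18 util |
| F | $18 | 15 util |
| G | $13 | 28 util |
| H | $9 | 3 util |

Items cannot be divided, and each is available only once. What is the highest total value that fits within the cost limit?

Check high-value combinations within $26:
- D+G: cost 10+13=23, value 22+28=50
- E+G: cost 8+13=21, value 18+28=46
- A+E: cost 17+8=25, value 25+18=43
Best: 50 util.

50 util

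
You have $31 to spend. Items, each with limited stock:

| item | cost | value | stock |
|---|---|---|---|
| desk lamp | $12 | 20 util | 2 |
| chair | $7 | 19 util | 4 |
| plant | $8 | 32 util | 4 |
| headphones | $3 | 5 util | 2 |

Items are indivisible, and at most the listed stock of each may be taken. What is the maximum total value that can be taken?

115 util

Best selections within cost 31 and stock limits:
- 1×chair + 3×plant: cost 31, value 115
- 3×plant + 2×headphones: cost 30, value 106
- 2×chair + 2×plant: cost 30, value 102
- 3×plant + 1×headphones: cost 27, value 101
Best: 115 util.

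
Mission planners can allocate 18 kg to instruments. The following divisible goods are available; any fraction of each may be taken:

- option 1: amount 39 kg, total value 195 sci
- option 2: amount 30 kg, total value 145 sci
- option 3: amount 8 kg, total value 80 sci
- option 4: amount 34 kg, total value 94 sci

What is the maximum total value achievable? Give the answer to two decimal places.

130.00

Take in order of value per unit:
- option 3 (80/8 per unit): all 8 → value 80, running total 80.00
- option 1 (195/39 per unit): 10 of 39 → value 10×195/39 = 50.0000, running total 130.00
Total 130.00.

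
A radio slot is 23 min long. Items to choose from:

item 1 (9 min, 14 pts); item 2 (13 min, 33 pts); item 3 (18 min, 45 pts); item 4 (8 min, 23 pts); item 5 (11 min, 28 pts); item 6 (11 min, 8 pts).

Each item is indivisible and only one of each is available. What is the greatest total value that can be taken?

56 pts

This is a 0/1 knapsack; check combinations near the capacity.
- item 2+item 4: duration 13+8=21, value 33+23=56
- item 4+item 5: duration 8+11=19, value 23+28=51
- item 1+item 2: duration 9+13=22, value 14+33=47
- item 3: duration 18, value 45
Best: 56 pts.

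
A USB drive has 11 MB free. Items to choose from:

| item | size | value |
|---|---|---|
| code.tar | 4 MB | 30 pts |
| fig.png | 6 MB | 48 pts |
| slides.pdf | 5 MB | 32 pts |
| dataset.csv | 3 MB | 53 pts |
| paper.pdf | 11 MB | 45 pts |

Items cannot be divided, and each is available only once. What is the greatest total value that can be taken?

101 pts

Check high-value combinations within 11 MB:
- fig.png+dataset.csv: size 6+3=9, value 48+53=101
- slides.pdf+dataset.csv: size 5+3=8, value 32+53=85
- code.tar+dataset.csv: size 4+3=7, value 30+53=83
- fig.png+slides.pdf: size 6+5=11, value 48+32=80
- code.tar+fig.png: size 4+6=10, value 30+48=78
Best: 101 pts.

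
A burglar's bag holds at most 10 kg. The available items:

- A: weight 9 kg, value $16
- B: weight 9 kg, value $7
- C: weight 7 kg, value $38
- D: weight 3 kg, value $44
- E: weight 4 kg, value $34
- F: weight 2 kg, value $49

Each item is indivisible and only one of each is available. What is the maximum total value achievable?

Check high-value combinations within 10 kg:
- D+E+F: weight 3+4+2=9, value 44+34+49=127
- D+F: weight 3+2=5, value 44+49=93
- C+F: weight 7+2=9, value 38+49=87
- E+F: weight 4+2=6, value 34+49=83
- C+D: weight 7+3=10, value 38+44=82
Best: $127.

$127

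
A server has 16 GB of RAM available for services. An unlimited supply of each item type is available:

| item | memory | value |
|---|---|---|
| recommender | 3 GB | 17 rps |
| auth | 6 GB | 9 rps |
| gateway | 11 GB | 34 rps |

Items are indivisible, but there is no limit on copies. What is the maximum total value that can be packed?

85 rps

Best value-per-unit is recommender at 17/3, and filling with it alone uses memory 5×3=15. No mix of the others beats 5×17 = 85.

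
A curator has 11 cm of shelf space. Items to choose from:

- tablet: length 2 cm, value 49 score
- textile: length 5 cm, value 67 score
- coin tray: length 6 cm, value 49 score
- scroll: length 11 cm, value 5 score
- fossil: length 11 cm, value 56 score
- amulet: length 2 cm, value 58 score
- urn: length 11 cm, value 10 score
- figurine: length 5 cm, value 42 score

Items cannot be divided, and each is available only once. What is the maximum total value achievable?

Check high-value combinations within 11 cm:
- tablet+textile+amulet: length 2+5+2=9, value 49+67+58=174
- tablet+coin tray+amulet: length 2+6+2=10, value 49+49+58=156
- tablet+amulet+figurine: length 2+2+5=9, value 49+58+42=149
Best: 174 score.

174 score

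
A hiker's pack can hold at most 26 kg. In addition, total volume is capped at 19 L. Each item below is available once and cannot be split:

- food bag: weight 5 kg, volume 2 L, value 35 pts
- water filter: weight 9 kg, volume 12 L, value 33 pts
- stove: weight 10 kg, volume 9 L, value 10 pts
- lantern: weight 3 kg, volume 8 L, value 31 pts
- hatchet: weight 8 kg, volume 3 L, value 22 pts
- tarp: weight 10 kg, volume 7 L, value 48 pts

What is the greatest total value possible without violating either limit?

Feasible sets respecting both limits:
- food bag+lantern+tarp: weight 18, volume 17, value 114
- food bag+hatchet+tarp: weight 23, volume 12, value 105
- lantern+hatchet+tarp: weight 21, volume 18, value 101
Best: 114 pts.

114 pts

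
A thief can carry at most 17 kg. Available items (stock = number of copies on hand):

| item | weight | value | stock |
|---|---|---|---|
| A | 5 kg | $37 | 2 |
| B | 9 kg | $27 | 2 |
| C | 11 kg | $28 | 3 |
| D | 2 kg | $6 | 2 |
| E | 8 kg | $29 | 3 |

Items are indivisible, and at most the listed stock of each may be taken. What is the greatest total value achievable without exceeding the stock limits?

$86

Top feasible selections:
- 2×A + 2×D: weight 14, value 86
- 2×A + 1×D: weight 12, value 80
- 1×A + 2×D + 1×E: weight 17, value 78
Best: $86.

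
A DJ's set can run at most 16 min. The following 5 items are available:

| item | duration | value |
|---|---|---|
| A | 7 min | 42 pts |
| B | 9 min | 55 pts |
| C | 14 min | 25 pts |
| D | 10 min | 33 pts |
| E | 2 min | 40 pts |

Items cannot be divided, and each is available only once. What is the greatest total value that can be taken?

Check high-value combinations within 16 min:
- A+B: duration 7+9=16, value 42+55=97
- B+E: duration 9+2=11, value 55+40=95
- A+E: duration 7+2=9, value 42+40=82
Best: 97 pts.

97 pts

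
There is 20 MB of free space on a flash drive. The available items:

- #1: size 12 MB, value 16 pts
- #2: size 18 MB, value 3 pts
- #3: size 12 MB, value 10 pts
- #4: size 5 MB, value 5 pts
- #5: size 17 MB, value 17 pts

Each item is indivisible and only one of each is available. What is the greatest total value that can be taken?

This is a 0/1 knapsack; check combinations near the capacity.
- #1+#4: size 12+5=17, value 16+5=21
- #5: size 17, value 17
- #1: size 12, value 16
Best: 21 pts.

21 pts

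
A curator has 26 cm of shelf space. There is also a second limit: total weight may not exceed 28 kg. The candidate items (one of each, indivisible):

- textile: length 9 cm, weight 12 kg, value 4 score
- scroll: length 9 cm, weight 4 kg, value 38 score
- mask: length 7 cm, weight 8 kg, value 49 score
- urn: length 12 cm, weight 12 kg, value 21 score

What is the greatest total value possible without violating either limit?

91 score

Feasible sets respecting both limits:
- textile+scroll+mask: length 25, weight 24, value 91
- scroll+mask: length 16, weight 12, value 87
- mask+urn: length 19, weight 20, value 70
- scroll+urn: length 21, weight 16, value 59
Best: 91 score.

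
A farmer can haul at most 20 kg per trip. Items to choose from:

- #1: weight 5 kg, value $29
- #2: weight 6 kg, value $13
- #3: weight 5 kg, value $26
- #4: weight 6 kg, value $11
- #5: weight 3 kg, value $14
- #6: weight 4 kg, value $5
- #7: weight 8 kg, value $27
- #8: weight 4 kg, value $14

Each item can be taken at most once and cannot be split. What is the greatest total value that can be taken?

Check high-value combinations within 20 kg:
- #1+#5+#7+#8: weight 5+3+8+4=20, value 29+14+27+14=84
- #1+#3+#5+#8: weight 5+5+3+4=17, value 29+26+14+14=83
- #1+#3+#7: weight 5+5+8=18, value 29+26+27=82
- #1+#2+#3+#5: weight 5+6+5+3=19, value 29+13+26+14=82
- #1+#2+#3+#8: weight 5+6+5+4=20, value 29+13+26+14=82
Best: $84.

$84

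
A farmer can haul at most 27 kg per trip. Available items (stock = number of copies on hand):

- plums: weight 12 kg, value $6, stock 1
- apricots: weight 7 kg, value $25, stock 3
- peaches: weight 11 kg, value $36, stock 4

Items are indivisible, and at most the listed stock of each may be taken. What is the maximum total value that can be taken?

$86

Top feasible selections:
- 2×apricots + 1×peaches: weight 25, value 86
- 3×apricots: weight 21, value 75
- 2×peaches: weight 22, value 72
Best: $86.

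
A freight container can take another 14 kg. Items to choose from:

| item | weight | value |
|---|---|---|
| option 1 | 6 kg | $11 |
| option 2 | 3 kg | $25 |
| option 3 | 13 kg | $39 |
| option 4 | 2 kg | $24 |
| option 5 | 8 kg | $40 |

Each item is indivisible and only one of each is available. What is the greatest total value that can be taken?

This is a 0/1 knapsack; check combinations near the capacity.
- option 2+option 4+option 5: weight 3+2+8=13, value 25+24+40=89
- option 2+option 5: weight 3+8=11, value 25+40=65
- option 4+option 5: weight 2+8=10, value 24+40=64
- option 1+option 2+option 4: weight 6+3+2=11, value 11+25+24=60
Best: $89.

$89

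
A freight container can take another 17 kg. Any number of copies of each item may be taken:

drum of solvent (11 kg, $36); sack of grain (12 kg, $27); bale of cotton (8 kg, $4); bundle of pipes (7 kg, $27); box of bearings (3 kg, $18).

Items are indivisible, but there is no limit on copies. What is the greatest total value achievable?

$90

Best value-per-unit is box of bearings at 18/3, and filling with it alone uses weight 5×3=15. No mix of the others beats 5×18 = 90.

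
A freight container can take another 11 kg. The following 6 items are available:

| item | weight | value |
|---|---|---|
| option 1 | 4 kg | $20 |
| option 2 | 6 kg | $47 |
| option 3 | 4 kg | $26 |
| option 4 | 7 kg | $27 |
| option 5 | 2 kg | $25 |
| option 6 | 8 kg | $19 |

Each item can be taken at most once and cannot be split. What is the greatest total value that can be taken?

$73

Check high-value combinations within 11 kg:
- option 2+option 3: weight 6+4=10, value 47+26=73
- option 2+option 5: weight 6+2=8, value 47+25=72
- option 1+option 3+option 5: weight 4+4+2=10, value 20+26+25=71
- option 1+option 2: weight 4+6=10, value 20+47=67
Best: $73.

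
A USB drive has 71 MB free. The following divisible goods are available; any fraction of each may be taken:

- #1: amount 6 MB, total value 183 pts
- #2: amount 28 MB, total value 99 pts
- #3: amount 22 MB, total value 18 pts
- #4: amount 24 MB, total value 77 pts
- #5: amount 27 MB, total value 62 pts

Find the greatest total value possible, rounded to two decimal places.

388.85

Take in order of value per unit:
- #1 (183/6 per unit): all 6 → value 183, running total 183.00
- #2 (99/28 per unit): all 28 → value 99, running total 282.00
- #4 (77/24 per unit): all 24 → value 77, running total 359.00
- #5 (62/27 per unit): 13 of 27 → value 13×62/27 = 29.8519, running total 388.85
Total 388.85.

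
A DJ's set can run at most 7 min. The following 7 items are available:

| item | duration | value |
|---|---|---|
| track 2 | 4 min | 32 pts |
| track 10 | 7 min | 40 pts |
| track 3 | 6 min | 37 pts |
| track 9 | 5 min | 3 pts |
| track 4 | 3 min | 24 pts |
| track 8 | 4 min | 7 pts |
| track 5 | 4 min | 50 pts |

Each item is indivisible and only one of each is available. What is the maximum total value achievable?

Check high-value combinations within 7 min:
- track 4+track 5: duration 3+4=7, value 24+50=74
- track 2+track 4: duration 4+3=7, value 32+24=56
- track 5: duration 4, value 50
- track 10: duration 7, value 40
Best: 74 pts.

74 pts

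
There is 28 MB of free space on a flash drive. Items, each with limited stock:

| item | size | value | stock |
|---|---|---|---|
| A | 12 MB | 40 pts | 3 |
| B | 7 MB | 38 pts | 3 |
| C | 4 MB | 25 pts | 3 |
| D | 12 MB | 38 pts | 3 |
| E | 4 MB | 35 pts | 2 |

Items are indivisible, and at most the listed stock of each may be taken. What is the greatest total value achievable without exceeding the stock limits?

Best selections within size 28 and stock limits:
- 1×B + 3×C + 2×E: size 27, value 183
- 2×B + 1×C + 2×E: size 26, value 171
- 2×B + 2×C + 1×E: size 26, value 161
- 1×A + 2×C + 2×E: size 28, value 160
Best: 183 pts.

183 pts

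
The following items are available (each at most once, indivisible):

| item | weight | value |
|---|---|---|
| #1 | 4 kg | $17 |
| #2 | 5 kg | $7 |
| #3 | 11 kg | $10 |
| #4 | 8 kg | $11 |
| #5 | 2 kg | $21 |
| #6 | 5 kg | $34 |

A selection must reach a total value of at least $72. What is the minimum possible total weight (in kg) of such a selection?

11

Subsets with value ≥ 72, sorted by total weight:
- #1+#5+#6: weight 11, value 72
- #1+#2+#5+#6: weight 16, value 79
Minimum weight: 11 kg.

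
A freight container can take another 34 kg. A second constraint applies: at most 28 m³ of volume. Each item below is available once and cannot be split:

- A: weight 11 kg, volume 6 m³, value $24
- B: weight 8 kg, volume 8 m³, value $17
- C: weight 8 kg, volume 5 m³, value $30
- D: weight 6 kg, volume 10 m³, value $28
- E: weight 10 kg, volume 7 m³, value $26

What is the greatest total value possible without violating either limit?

$84

Feasible sets respecting both limits:
- C+D+E: weight 24, volume 22, value 84
- A+C+D: weight 25, volume 21, value 82
- A+C+E: weight 29, volume 18, value 80
- A+D+E: weight 27, volume 23, value 78
Best: $84.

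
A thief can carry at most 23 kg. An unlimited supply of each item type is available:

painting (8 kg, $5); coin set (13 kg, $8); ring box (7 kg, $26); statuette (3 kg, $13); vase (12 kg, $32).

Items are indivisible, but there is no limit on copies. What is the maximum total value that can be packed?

$91

Best value-per-unit is statuette at 13/3; filling with it alone gives 7×13 = 91.
Optimal mix: 2×ring box + 3×statuette → weight 23, value 91.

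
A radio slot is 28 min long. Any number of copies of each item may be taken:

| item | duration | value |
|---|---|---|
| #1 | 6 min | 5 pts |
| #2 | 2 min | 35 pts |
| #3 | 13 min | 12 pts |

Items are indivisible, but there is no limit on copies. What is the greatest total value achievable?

490 pts

Best value-per-unit is #2 at 35/2, and filling with it alone uses duration 14×2=28. No mix of the others beats 14×35 = 490.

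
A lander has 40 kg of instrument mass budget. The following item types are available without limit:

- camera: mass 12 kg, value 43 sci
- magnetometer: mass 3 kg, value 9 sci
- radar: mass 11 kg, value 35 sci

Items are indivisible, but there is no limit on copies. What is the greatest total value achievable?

Best value-per-unit is camera at 43/12; filling with it alone gives 3×43 = 129.
Optimal mix: 3×camera + 1×magnetometer → mass 39, value 138.

138 sci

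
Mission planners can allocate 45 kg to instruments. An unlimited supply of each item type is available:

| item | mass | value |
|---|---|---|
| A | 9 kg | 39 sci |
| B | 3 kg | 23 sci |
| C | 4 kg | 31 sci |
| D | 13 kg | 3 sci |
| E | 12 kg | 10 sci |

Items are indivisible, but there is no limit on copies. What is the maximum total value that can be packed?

348 sci

Best value-per-unit is C at 31/4; filling with it alone gives 11×31 = 341.
Optimal mix: 3×B + 9×C → mass 45, value 348.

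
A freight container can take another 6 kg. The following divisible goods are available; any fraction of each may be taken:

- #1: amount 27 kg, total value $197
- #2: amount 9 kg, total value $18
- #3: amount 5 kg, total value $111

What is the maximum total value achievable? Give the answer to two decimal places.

118.30

Take in order of value per unit:
- #3 (111/5 per unit): all 5 → value 111, running total 111.00
- #1 (197/27 per unit): 1 of 27 → value 1×197/27 = 7.2963, running total 118.30
Total 118.30.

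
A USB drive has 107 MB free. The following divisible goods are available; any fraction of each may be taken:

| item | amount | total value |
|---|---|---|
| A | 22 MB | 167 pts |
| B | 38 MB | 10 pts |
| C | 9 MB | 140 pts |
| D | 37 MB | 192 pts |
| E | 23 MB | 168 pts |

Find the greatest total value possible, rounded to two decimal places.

671.21

Take in order of value per unit:
- C (140/9 per unit): all 9 → value 140, running total 140.00
- A (167/22 per unit): all 22 → value 167, running total 307.00
- E (168/23 per unit): all 23 → value 168, running total 475.00
- D (192/37 per unit): all 37 → value 192, running total 667.00
- B (10/38 per unit): 16 of 38 → value 16×10/38 = 4.2105, running total 671.21
Total 671.21.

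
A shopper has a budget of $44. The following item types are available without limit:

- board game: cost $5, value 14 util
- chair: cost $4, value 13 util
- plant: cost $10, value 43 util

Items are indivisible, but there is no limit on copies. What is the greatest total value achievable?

Best value-per-unit is plant at 43/10; filling with it alone gives 4×43 = 172.
Optimal mix: 1×chair + 4×plant → cost 44, value 185.

185 util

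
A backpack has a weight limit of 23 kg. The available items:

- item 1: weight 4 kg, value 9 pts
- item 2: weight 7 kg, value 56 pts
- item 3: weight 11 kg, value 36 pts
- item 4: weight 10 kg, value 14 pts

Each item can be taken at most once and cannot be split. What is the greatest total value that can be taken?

This is a 0/1 knapsack; check combinations near the capacity.
- item 1+item 2+item 3: weight 4+7+11=22, value 9+56+36=101
- item 2+item 3: weight 7+11=18, value 56+36=92
- item 1+item 2+item 4: weight 4+7+10=21, value 9+56+14=79
- item 2+item 4: weight 7+10=17, value 56+14=70
Best: 101 pts.

101 pts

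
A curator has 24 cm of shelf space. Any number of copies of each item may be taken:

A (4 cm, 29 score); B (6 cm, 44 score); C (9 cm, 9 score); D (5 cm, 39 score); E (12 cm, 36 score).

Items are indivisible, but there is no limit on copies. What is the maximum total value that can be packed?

Best value-per-unit is D at 39/5; filling with it alone gives 4×39 = 156.
Optimal mix: 1×A + 4×D → length 24, value 185.

185 score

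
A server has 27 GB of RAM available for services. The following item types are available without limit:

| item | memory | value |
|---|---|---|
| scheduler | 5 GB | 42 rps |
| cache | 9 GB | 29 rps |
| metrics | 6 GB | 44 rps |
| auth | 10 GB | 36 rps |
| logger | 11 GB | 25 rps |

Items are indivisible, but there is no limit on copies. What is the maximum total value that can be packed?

214 rps

Best value-per-unit is scheduler at 42/5; filling with it alone gives 5×42 = 210.
Optimal mix: 3×scheduler + 2×metrics → memory 27, value 214.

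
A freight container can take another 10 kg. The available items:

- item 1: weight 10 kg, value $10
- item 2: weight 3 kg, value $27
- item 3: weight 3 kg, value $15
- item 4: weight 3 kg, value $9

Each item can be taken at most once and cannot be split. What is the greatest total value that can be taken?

Check high-value combinations within 10 kg:
- item 2+item 3+item 4: weight 3+3+3=9, value 27+15+9=51
- item 2+item 3: weight 3+3=6, value 27+15=42
- item 2+item 4: weight 3+3=6, value 27+9=36
Best: $51.

$51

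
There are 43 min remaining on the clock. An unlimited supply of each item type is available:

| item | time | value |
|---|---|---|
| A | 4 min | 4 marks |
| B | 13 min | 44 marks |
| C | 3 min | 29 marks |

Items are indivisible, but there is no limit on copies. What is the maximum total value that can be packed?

406 marks

Best value-per-unit is C at 29/3, and filling with it alone uses time 14×3=42. No mix of the others beats 14×29 = 406.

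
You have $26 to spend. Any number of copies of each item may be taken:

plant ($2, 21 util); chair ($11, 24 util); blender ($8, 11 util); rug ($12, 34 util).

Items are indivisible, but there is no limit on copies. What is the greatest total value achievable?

Best value-per-unit is plant at 21/2, and filling with it alone uses cost 13×2=26. No mix of the others beats 13×21 = 273.

273 util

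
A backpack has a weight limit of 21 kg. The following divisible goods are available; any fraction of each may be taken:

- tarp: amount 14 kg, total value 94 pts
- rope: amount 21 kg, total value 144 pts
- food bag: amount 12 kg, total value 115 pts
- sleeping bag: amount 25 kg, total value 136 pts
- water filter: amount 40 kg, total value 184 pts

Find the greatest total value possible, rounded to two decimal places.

176.71

Take in order of value per unit:
- food bag (115/12 per unit): all 12 → value 115, running total 115.00
- rope (144/21 per unit): 9 of 21 → value 9×144/21 = 61.7143, running total 176.71
Total 176.71.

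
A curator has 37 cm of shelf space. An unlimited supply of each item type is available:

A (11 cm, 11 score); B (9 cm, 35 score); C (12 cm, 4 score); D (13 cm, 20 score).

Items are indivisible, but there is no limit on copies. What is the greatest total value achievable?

140 score

Best value-per-unit is B at 35/9, and filling with it alone uses length 4×9=36. No mix of the others beats 4×35 = 140.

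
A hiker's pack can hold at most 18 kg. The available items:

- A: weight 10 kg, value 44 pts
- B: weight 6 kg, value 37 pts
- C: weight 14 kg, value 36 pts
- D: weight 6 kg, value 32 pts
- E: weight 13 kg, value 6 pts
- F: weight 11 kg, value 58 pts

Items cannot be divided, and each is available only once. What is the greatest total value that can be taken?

This is a 0/1 knapsack; check combinations near the capacity.
- B+F: weight 6+11=17, value 37+58=95
- D+F: weight 6+11=17, value 32+58=90
- A+B: weight 10+6=16, value 44+37=81
Best: 95 pts.

95 pts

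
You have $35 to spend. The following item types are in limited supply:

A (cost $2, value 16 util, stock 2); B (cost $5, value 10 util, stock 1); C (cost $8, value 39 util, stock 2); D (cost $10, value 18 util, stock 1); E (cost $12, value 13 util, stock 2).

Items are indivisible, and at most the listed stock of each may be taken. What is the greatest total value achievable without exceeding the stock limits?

138 util

Top feasible selections:
- 2×A + 1×B + 2×C + 1×D: cost 35, value 138
- 2×A + 2×C + 1×D: cost 30, value 128
- 2×A + 2×C + 1×E: cost 32, value 123
Best: 138 util.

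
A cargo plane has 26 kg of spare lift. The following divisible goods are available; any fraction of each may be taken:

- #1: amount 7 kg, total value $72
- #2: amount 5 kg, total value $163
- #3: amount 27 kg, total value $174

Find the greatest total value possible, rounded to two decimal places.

325.22

Take in order of value per unit:
- #2 (163/5 per unit): all 5 → value 163, running total 163.00
- #1 (72/7 per unit): all 7 → value 72, running total 235.00
- #3 (174/27 per unit): 14 of 27 → value 14×174/27 = 90.2222, running total 325.22
Total 325.22.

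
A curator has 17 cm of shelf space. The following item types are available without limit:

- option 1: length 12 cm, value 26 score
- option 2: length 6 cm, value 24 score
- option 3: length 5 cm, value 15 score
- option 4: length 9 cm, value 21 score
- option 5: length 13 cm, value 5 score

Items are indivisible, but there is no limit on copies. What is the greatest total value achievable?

Best value-per-unit is option 2 at 24/6; filling with it alone gives 2×24 = 48.
Optimal mix: 2×option 2 + 1×option 3 → length 17, value 63.

63 score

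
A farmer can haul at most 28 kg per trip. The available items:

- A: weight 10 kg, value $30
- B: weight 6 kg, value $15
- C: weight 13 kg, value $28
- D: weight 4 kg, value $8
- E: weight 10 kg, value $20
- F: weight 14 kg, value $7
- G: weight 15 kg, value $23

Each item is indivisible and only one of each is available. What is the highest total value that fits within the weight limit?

This is a 0/1 knapsack; check combinations near the capacity.
- A+C+D: weight 10+13+4=27, value 30+28+8=66
- A+B+E: weight 10+6+10=26, value 30+15+20=65
- A+C: weight 10+13=23, value 30+28=58
- A+D+E: weight 10+4+10=24, value 30+8+20=58
- C+D+E: weight 13+4+10=27, value 28+8+20=56
Best: $66.

$66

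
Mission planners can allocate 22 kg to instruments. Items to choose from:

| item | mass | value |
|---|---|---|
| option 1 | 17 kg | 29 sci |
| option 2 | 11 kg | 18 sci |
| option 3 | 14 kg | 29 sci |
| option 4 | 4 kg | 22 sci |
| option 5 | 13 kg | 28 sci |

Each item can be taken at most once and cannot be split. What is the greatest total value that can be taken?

Check high-value combinations within 22 kg:
- option 3+option 4: mass 14+4=18, value 29+22=51
- option 1+option 4: mass 17+4=21, value 29+22=51
- option 4+option 5: mass 4+13=17, value 22+28=50
Best: 51 sci.

51 sci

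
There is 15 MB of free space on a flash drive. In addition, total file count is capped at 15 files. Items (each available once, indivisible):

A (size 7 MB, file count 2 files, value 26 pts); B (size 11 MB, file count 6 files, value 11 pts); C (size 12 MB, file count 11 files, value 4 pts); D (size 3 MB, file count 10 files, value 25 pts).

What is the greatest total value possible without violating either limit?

51 pts

Feasible sets respecting both limits:
- A+D: size 10, file count 12, value 51
- A: size 7, file count 2, value 26
- D: size 3, file count 10, value 25
- B: size 11, file count 6, value 11
Best: 51 pts.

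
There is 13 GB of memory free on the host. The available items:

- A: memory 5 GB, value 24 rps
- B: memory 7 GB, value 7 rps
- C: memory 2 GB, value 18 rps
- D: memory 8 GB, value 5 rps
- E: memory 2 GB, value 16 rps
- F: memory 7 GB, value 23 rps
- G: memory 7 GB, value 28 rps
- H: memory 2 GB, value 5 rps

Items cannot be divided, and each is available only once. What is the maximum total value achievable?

67 rps

Check high-value combinations within 13 GB:
- C+E+G+H: memory 2+2+7+2=13, value 18+16+28+5=67
- A+C+E+H: memory 5+2+2+2=11, value 24+18+16+5=63
- C+E+G: memory 2+2+7=11, value 18+16+28=62
Best: 67 rps.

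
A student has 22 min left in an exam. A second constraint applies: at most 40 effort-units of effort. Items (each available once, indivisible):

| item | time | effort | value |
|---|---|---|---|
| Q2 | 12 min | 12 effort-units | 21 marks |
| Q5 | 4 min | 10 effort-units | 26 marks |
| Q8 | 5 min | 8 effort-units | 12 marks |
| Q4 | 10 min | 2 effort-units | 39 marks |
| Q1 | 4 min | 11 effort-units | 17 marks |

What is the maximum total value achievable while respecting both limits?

82 marks

Feasible sets respecting both limits:
- Q5+Q4+Q1: time 18, effort 23, value 82
- Q5+Q8+Q4: time 19, effort 20, value 77
- Q8+Q4+Q1: time 19, effort 21, value 68
- Q5+Q4: time 14, effort 12, value 65
Best: 82 marks.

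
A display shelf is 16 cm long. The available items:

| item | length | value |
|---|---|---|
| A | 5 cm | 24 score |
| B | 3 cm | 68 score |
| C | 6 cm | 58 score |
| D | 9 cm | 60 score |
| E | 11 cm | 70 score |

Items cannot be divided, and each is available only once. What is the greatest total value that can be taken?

150 score

Check high-value combinations within 16 cm:
- A+B+C: length 5+3+6=14, value 24+68+58=150
- B+E: length 3+11=14, value 68+70=138
- B+D: length 3+9=12, value 68+60=128
- B+C: length 3+6=9, value 68+58=126
- C+D: length 6+9=15, value 58+60=118
Best: 150 score.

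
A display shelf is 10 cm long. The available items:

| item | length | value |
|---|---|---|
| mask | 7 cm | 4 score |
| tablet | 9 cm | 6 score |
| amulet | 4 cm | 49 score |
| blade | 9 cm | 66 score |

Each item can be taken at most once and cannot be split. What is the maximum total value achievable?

66 score

Check high-value combinations within 10 cm:
- blade: length 9, value 66
- amulet: length 4, value 49
- tablet: length 9, value 6
Best: 66 score.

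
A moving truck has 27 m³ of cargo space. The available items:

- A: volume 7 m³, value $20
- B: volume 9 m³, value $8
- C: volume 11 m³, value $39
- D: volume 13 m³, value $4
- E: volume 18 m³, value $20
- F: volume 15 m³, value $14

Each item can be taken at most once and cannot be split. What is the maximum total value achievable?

$67

Check high-value combinations within 27 m³:
- A+B+C: volume 7+9+11=27, value 20+8+39=67
- A+C: volume 7+11=18, value 20+39=59
- C+F: volume 11+15=26, value 39+14=53
- B+C: volume 9+11=20, value 8+39=47
Best: $67.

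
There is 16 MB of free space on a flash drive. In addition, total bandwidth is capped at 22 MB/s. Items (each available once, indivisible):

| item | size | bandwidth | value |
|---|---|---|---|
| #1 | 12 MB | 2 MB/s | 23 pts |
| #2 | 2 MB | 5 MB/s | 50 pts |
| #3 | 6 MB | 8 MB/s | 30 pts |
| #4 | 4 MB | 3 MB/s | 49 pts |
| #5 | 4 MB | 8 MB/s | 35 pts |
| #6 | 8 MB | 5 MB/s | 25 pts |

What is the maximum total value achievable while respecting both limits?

134 pts

Feasible sets respecting both limits:
- #2+#4+#5: size 10, bandwidth 16, value 134
- #2+#3+#4: size 12, bandwidth 16, value 129
- #2+#4+#6: size 14, bandwidth 13, value 124
- #2+#3+#5: size 12, bandwidth 21, value 115
Best: 134 pts.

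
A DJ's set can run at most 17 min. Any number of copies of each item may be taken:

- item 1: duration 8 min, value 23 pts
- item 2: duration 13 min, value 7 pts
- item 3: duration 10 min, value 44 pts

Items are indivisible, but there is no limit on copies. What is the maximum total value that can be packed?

46 pts

Best value-per-unit is item 3 at 44/10; filling with it alone gives 1×44 = 44.
Optimal mix: 2×item 1 → duration 16, value 46.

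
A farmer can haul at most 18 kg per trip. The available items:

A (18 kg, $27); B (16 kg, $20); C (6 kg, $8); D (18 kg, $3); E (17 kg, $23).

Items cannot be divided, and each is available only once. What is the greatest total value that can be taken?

Check high-value combinations within 18 kg:
- A: weight 18, value 27
- E: weight 17, value 23
- B: weight 16, value 20
Best: $27.

$27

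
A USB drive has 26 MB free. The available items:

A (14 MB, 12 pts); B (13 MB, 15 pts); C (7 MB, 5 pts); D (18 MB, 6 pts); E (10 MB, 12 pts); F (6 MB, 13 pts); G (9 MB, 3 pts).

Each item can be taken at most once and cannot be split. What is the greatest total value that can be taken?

This is a 0/1 knapsack; check combinations near the capacity.
- B+C+F: size 13+7+6=26, value 15+5+13=33
- C+E+F: size 7+10+6=23, value 5+12+13=30
- B+F: size 13+6=19, value 15+13=28
- E+F+G: size 10+6+9=25, value 12+13+3=28
Best: 33 pts.

33 pts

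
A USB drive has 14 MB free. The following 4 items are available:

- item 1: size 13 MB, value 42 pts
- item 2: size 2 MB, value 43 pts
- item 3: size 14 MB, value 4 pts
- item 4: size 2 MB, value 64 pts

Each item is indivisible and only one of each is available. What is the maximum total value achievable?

107 pts

Check high-value combinations within 14 MB:
- item 2+item 4: size 2+2=4, value 43+64=107
- item 4: size 2, value 64
- item 2: size 2, value 43
Best: 107 pts.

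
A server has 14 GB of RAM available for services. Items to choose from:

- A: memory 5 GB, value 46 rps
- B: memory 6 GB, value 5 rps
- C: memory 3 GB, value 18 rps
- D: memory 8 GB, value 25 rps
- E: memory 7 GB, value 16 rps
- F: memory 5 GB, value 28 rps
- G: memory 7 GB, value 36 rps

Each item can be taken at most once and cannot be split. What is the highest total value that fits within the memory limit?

92 rps

This is a 0/1 knapsack; check combinations near the capacity.
- A+C+F: memory 5+3+5=13, value 46+18+28=92
- A+G: memory 5+7=12, value 46+36=82
- A+F: memory 5+5=10, value 46+28=74
- A+D: memory 5+8=13, value 46+25=71
Best: 92 rps.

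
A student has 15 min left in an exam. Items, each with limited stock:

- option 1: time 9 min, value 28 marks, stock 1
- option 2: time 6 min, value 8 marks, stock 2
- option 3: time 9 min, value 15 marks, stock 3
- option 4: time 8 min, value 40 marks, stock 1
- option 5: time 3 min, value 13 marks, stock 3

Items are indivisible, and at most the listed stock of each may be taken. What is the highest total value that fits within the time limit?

66 marks

Best selections within time 15 and stock limits:
- 1×option 4 + 2×option 5: time 14, value 66
- 1×option 1 + 2×option 5: time 15, value 54
Best: 66 marks.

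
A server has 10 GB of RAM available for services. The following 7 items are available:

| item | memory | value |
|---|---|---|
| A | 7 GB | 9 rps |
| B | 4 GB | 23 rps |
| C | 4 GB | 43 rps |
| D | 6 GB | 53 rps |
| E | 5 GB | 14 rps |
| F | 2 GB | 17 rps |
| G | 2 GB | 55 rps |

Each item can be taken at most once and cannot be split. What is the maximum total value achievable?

125 rps

Check high-value combinations within 10 GB:
- D+F+G: memory 6+2+2=10, value 53+17+55=125
- B+C+G: memory 4+4+2=10, value 23+43+55=121
- C+F+G: memory 4+2+2=8, value 43+17+55=115
- D+G: memory 6+2=8, value 53+55=108
Best: 125 rps.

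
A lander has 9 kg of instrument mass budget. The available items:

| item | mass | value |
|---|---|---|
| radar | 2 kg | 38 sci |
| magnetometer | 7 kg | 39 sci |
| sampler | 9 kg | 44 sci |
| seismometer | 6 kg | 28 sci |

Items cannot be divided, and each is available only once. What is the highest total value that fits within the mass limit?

Check high-value combinations within 9 kg:
- radar+magnetometer: mass 2+7=9, value 38+39=77
- radar+seismometer: mass 2+6=8, value 38+28=66
- sampler: mass 9, value 44
- magnetometer: mass 7, value 39
- radar: mass 2, value 38
Best: 77 sci.

77 sci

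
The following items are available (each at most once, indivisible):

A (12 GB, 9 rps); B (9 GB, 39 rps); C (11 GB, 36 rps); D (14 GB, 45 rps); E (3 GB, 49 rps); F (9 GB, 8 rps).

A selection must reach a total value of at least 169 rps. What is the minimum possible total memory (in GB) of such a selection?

37

Subsets with value ≥ 169, sorted by total memory:
- B+C+D+E: memory 37, value 169
- B+C+D+E+F: memory 46, value 177
- A+B+C+D+E: memory 49, value 178
- A+B+C+D+E+F: memory 58, value 186
Minimum memory: 37 GB.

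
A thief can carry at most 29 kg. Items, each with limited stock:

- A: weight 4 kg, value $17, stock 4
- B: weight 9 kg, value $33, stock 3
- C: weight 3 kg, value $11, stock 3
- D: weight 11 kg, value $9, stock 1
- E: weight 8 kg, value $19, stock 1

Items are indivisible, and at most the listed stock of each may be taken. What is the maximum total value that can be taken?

Best selections within weight 29 and stock limits:
- 4×A + 1×B + 1×C: weight 28, value 112
- 2×A + 2×B + 1×C: weight 29, value 111
Best: $112.

$112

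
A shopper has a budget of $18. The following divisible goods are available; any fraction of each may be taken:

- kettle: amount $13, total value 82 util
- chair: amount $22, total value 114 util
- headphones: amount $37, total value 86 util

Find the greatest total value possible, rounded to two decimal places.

Take in order of value per unit:
- kettle (82/13 per unit): all 13 → value 82, running total 82.00
- chair (114/22 per unit): 5 of 22 → value 5×114/22 = 25.9091, running total 107.91
Total 107.91.

107.91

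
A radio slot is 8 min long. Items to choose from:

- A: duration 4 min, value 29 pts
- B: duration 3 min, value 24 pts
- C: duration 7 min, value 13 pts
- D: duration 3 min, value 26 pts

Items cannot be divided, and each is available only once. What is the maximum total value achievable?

55 pts

This is a 0/1 knapsack; check combinations near the capacity.
- A+D: duration 4+3=7, value 29+26=55
- A+B: duration 4+3=7, value 29+24=53
- B+D: duration 3+3=6, value 24+26=50
Best: 55 pts.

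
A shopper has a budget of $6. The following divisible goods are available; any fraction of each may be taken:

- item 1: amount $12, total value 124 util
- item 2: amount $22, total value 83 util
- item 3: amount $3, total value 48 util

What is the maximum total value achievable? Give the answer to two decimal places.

Take in order of value per unit:
- item 3 (48/3 per unit): all 3 → value 48, running total 48.00
- item 1 (124/12 per unit): 3 of 12 → value 3×124/12 = 31.0000, running total 79.00
Total 79.00.

79.00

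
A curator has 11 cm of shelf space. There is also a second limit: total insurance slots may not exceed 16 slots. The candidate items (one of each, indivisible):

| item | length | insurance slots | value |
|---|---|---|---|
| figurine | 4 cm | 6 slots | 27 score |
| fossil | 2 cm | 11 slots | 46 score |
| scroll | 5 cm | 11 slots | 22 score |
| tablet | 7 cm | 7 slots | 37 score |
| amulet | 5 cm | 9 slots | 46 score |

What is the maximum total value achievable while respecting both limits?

Feasible sets respecting both limits:
- figurine+amulet: length 9, insurance slots 15, value 73
- figurine+tablet: length 11, insurance slots 13, value 64
- fossil: length 2, insurance slots 11, value 46
- amulet: length 5, insurance slots 9, value 46
Best: 73 score.

73 score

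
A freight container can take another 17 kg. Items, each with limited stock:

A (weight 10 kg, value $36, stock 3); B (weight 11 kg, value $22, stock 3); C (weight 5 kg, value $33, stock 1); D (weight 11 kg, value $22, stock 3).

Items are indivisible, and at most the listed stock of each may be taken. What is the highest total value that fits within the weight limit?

Best selections within weight 17 and stock limits:
- 1×A + 1×C: weight 15, value 69
- 1×C + 1×D: weight 16, value 55
Best: $69.

$69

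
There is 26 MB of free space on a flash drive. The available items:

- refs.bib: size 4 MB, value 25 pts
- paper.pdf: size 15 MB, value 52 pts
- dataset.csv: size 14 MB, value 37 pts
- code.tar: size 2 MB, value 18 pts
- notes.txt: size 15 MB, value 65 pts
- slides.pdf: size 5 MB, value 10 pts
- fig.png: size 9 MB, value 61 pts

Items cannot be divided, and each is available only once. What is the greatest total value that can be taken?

144 pts

Check high-value combinations within 26 MB:
- code.tar+notes.txt+fig.png: size 2+15+9=26, value 18+65+61=144
- paper.pdf+code.tar+fig.png: size 15+2+9=26, value 52+18+61=131
- notes.txt+fig.png: size 15+9=24, value 65+61=126
- refs.bib+code.tar+notes.txt+slides.pdf: size 4+2+15+5=26, value 25+18+65+10=118
- dataset.csv+code.tar+fig.png: size 14+2+9=25, value 37+18+61=116
Best: 144 pts.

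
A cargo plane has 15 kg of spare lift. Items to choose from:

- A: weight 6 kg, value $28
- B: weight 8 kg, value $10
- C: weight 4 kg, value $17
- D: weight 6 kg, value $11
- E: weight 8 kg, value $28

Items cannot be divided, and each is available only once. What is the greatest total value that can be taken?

$56

Check high-value combinations within 15 kg:
- A+E: weight 6+8=14, value 28+28=56
- A+C: weight 6+4=10, value 28+17=45
- C+E: weight 4+8=12, value 17+28=45
- A+D: weight 6+6=12, value 28+11=39
Best: $56.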